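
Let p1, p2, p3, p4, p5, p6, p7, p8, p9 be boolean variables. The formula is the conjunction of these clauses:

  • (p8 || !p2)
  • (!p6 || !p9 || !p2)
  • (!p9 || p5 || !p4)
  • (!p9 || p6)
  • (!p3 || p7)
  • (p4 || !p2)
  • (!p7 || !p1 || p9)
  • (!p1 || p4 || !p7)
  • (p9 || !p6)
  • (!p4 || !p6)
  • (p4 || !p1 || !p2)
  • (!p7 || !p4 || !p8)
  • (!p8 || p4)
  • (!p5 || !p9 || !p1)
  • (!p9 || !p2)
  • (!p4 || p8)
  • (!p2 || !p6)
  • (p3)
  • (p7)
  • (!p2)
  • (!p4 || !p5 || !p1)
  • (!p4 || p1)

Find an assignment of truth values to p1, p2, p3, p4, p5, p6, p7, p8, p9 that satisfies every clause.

p1=F, p2=F, p3=T, p4=F, p5=T, p6=F, p7=T, p8=F, p9=F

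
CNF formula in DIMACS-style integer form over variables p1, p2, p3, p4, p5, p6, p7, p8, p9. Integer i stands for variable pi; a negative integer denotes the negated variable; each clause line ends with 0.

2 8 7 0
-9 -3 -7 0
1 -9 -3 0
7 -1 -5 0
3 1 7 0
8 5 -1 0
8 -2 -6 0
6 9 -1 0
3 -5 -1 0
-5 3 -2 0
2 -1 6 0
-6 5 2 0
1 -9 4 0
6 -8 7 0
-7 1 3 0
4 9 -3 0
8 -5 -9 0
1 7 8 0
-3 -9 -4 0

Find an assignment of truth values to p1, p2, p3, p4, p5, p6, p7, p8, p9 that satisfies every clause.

Branch on p1: take p1 = False.
The remaining clauses are satisfied by p2 = True, p3 = True, p4 = True, p5 = True, p6 = True, p7 = True, p8 = True, p9 = False.
Every clause has at least one true literal under this assignment.
Check each clause:
  1. (p2 || p7 || p8) — p8 is true.
  2. (!p9 || !p3 || !p7) — !p9 is true.
  3. (!p3 || p1 || !p9) — !p9 is true.
  4. (!p1 || p7 || !p5) — !p1 is true.
  5. (p3 || p1 || p7) — p3 is true.
  6. (p5 || !p1 || p8) — p8 is true.
  7. (!p6 || !p2 || p8) — p8 is true.
  8. (!p1 || p9 || p6) — !p1 is true.
  9. (!p1 || p3 || !p5) — p3 is true.
  10. (!p5 || !p2 || p3) — p3 is true.
  11. (p6 || p2 || !p1) — p2 is true.
  12. (!p6 || p2 || p5) — p2 is true.
  13. (!p9 || p4 || p1) — p4 is true.
  14. (p6 || !p8 || p7) — p6 is true.
  15. (p1 || !p7 || p3) — p3 is true.
  16. (p9 || p4 || !p3) — p4 is true.
  17. (p8 || !p5 || !p9) — p8 is true.
  18. (p7 || p1 || p8) — p8 is true.
  19. (!p9 || !p4 || !p3) — !p9 is true.

p1 = False  p2 = True  p3 = True  p4 = True  p5 = True  p6 = True  p7 = True  p8 = True  p9 = False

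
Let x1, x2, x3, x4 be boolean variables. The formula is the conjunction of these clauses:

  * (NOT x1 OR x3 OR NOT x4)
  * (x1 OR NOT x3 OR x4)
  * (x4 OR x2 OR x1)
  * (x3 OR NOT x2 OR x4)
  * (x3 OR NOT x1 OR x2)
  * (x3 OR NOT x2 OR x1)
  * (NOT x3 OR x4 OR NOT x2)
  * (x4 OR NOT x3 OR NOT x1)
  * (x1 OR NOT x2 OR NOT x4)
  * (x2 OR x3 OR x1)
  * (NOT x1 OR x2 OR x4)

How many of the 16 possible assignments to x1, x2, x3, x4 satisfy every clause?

3

Satisfying assignments:
  x1=0 x2=0 x3=1 x4=1
  x1=1 x2=0 x3=1 x4=1
  x1=1 x2=1 x3=1 x4=1
Count: 3.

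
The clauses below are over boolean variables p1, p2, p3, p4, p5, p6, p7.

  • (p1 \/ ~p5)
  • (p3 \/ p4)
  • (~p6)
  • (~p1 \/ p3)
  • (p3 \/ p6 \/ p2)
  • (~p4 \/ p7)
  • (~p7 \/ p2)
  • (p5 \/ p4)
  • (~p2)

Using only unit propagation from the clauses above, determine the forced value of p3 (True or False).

True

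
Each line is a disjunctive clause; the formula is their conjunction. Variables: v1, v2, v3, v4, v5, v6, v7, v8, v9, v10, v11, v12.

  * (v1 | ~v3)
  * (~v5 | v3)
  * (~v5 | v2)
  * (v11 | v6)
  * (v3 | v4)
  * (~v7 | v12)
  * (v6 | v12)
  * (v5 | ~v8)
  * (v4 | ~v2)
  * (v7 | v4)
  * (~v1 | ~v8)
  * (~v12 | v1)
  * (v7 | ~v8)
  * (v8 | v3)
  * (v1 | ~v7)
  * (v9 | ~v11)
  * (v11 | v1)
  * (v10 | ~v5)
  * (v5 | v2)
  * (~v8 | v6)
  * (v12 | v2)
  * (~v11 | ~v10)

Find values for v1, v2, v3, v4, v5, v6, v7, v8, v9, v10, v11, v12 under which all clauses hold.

v1 = True  v2 = True  v3 = True  v4 = True  v5 = False  v6 = True  v7 = False  v8 = False  v9 = False  v10 = True  v11 = False  v12 = True

v4 occurs only positively in the remaining clauses — set v4 = True.
v6 occurs only positively in the remaining clauses — set v6 = True.
Try v1 = True.
  then v8 is forced to False.
  then v3 is forced to True.
Set v2 = True and propagate.
For the remaining variables, v5 = False, v7 = False, v9 = False, v10 = True, v11 = False, v12 = True works.
Check each clause:
  1. (~v3 | v1) — v1 is true.
  2. (~v5 | v3) — v3 is true.
  3. (v2 | ~v5) — v2 is true.
  4. (v6 | v11) — v6 is true.
  5. (v3 | v4) — v3 is true.
  6. (~v7 | v12) — ~v7 is true.
  7. (v12 | v6) — v12 is true.
  8. (~v8 | v5) — ~v8 is true.
  9. (~v2 | v4) — v4 is true.
  10. (v4 | v7) — v4 is true.
  11. (~v1 | ~v8) — ~v8 is true.
  12. (v1 | ~v12) — v1 is true.
  13. (~v8 | v7) — ~v8 is true.
  14. (v3 | v8) — v3 is true.
  15. (v1 | ~v7) — ~v7 is true.
  16. (~v11 | v9) — ~v11 is true.
  17. (v1 | v11) — v1 is true.
  18. (~v5 | v10) — v10 is true.
  19. (v2 | v5) — v2 is true.
  20. (v6 | ~v8) — ~v8 is true.
  21. (v12 | v2) — v2 is true.
  22. (~v11 | ~v10) — ~v11 is true.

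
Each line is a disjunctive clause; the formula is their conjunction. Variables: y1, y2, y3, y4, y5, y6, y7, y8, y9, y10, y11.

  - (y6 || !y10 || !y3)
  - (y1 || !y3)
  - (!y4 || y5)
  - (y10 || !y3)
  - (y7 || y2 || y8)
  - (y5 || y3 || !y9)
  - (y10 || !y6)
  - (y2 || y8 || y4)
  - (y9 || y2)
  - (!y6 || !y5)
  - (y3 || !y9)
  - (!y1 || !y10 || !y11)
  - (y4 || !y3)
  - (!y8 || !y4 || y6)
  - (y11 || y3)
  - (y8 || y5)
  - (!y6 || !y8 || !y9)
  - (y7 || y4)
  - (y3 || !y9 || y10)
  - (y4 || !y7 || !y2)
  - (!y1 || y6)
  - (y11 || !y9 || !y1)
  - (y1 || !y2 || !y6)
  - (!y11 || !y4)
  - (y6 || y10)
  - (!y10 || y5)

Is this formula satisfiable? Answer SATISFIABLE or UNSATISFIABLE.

y3 = True:
  propagation gives y1=True, y10=True, y6=True, y5=False; an empty clause results — contradiction.
y3 = False:
  propagation gives y9=False, y2=True, y11=True, y4=False; an empty clause results — contradiction.
Every branch closes, so no satisfying assignment exists.

UNSATISFIABLE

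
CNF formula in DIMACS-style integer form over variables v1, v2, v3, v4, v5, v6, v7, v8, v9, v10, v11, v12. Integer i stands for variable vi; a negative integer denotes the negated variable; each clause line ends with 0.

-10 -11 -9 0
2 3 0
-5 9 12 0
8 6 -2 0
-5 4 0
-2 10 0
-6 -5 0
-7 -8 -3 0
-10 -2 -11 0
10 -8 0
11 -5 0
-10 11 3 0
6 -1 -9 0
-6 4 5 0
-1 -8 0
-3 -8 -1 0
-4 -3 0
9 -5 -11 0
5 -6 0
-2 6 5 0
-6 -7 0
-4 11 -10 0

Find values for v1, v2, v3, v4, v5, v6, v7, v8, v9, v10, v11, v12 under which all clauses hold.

v1=F, v2=F, v3=T, v4=F, v5=F, v6=F, v7=T, v8=F, v9=T, v10=F, v11=T, v12=F

Check each clause:
  1. (~v9 | ~v11 | ~v10) — ~v10 is true.
  2. (v3 | v2) — v3 is true.
  3. (~v5 | v12 | v9) — v9 is true.
  4. (v8 | ~v2 | v6) — ~v2 is true.
  5. (~v5 | v4) — ~v5 is true.
  6. (v10 | ~v2) — ~v2 is true.
  7. (~v5 | ~v6) — ~v6 is true.
  8. (~v8 | ~v7 | ~v3) — ~v8 is true.
  9. (~v2 | ~v11 | ~v10) — ~v2 is true.
  10. (v10 | ~v8) — ~v8 is true.
  11. (~v5 | v11) — v11 is true.
  12. (~v10 | v11 | v3) — v3 is true.
  13. (v6 | ~v9 | ~v1) — ~v1 is true.
  14. (v5 | ~v6 | v4) — ~v6 is true.
  15. (~v8 | ~v1) — ~v8 is true.
  16. (~v1 | ~v3 | ~v8) — ~v8 is true.
  17. (~v3 | ~v4) — ~v4 is true.
  18. (~v5 | ~v11 | v9) — v9 is true.
  19. (v5 | ~v6) — ~v6 is true.
  20. (v6 | ~v2 | v5) — ~v2 is true.
  21. (~v6 | ~v7) — ~v6 is true.
  22. (~v10 | ~v4 | v11) — v11 is true.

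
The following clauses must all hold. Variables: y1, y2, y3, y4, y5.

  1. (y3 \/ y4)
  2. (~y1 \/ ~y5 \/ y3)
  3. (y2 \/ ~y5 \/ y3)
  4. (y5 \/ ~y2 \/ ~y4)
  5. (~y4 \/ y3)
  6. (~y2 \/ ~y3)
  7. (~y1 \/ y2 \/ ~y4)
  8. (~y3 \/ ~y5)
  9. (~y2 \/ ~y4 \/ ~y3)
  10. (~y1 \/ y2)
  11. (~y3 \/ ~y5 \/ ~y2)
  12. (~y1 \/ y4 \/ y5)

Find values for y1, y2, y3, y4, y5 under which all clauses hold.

y1 occurs only negated in the remaining clauses — set y1 = False.
Try y2 = False.
The remaining clauses are satisfied by y3 = True, y4 = False, y5 = False.

y1 = False, y2 = False, y3 = True, y4 = False, y5 = False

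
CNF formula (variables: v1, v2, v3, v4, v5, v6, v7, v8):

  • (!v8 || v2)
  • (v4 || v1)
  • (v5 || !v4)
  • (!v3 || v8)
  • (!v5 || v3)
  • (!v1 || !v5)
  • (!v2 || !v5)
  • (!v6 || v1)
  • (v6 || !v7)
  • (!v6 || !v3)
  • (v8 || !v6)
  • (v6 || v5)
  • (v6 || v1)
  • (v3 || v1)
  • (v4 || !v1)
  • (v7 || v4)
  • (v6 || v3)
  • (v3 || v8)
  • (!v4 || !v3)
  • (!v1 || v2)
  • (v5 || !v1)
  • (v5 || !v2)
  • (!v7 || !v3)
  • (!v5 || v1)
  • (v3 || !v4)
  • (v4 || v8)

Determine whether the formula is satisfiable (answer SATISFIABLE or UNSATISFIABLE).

UNSATISFIABLE

v1 = True:
  propagation gives v5=False; an empty clause results — contradiction.
v1 = False:
  propagation gives v4=True, v5=True; an empty clause results — contradiction.
Every branch closes, so no satisfying assignment exists.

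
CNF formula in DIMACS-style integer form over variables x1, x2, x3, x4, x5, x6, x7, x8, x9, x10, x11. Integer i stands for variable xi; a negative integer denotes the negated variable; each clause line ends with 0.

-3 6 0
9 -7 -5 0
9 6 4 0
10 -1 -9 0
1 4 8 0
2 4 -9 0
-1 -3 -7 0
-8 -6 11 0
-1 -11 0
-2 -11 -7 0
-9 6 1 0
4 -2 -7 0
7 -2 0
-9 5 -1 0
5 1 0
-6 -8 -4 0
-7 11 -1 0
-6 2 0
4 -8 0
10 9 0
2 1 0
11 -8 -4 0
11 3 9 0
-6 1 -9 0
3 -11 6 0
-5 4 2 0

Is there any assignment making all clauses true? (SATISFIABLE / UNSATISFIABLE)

x10 occurs only positively in the remaining clauses — set x10 = True.
Set x1 = True and propagate.
  then x11 is forced to False.
  then x7 is forced to False.
  then x2 is forced to False.
  then x6 is forced to False.
  then x3 is forced to False.
  then x9 is forced to True.
  then x4 is forced to True.
  then x5 is forced to True.
  then x8 is forced to False.
Every clause has at least one true literal under this assignment.
So x1=True, x2=False, x3=False, x4=True, x5=True, x6=False, x7=False, x8=False, x9=True, x10=True, x11=False is a satisfying assignment.

SATISFIABLE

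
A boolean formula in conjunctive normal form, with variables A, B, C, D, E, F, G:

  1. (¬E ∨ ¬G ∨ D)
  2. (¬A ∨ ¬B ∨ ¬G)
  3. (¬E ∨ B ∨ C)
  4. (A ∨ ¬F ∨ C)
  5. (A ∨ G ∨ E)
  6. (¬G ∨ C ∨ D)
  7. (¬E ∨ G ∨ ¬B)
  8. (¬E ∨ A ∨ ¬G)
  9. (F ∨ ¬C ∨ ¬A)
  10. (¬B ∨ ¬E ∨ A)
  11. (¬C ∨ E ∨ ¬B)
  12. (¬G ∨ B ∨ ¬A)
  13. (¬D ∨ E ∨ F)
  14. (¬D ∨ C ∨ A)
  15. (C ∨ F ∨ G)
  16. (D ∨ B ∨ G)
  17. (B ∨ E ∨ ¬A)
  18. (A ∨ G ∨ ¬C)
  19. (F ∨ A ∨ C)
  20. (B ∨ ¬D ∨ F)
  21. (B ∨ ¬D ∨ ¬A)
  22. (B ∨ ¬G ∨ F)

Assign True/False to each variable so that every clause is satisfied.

A=0  B=0  C=1  D=0  E=0  F=1  G=1

Set A = False and propagate.
Branch on B: take B = False.
The remaining clauses are satisfied by C = True, D = False, E = False, F = True, G = True.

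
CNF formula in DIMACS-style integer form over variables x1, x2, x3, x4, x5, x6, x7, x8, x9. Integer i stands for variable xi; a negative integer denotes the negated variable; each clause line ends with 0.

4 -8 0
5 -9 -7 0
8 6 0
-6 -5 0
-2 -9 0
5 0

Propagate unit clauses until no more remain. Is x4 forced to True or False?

True

Unit clause (x5) sets x5 = True.
In (NOT x5 OR NOT x6), NOT x5 is now false; NOT x6 must hold, so x6 = False.
(x8 OR x6) with x6 = False leaves only x8, so x8 = True.
From (x4 OR NOT x8) and x8 = True: x4 = True.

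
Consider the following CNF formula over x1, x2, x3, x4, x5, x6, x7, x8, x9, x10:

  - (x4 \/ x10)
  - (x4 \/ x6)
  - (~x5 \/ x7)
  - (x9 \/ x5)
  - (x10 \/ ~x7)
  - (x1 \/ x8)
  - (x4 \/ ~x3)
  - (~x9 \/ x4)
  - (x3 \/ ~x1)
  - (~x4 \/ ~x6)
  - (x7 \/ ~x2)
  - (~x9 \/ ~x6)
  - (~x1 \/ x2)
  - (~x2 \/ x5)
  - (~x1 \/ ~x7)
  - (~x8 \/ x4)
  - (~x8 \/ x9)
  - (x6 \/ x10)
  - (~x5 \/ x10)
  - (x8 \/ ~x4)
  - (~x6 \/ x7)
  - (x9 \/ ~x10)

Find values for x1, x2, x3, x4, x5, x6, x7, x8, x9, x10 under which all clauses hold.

x1=False  x2=False  x3=False  x4=True  x5=False  x6=False  x7=False  x8=True  x9=True  x10=True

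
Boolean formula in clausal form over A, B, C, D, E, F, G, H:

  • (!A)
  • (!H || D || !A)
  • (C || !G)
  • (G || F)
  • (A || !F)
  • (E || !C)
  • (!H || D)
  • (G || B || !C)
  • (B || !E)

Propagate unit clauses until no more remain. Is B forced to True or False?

(!A) is a unit clause: A = False.
In (!F || A), A is now false; !F must hold, so F = False.
(F || G): since F = False, the clause reduces to (G). G = True.
From (C || !G) and G = True: C = True.
(E || !C) with C = True leaves only E, so E = True.
(B || !E): since E = True, the clause reduces to (B). B = True.

True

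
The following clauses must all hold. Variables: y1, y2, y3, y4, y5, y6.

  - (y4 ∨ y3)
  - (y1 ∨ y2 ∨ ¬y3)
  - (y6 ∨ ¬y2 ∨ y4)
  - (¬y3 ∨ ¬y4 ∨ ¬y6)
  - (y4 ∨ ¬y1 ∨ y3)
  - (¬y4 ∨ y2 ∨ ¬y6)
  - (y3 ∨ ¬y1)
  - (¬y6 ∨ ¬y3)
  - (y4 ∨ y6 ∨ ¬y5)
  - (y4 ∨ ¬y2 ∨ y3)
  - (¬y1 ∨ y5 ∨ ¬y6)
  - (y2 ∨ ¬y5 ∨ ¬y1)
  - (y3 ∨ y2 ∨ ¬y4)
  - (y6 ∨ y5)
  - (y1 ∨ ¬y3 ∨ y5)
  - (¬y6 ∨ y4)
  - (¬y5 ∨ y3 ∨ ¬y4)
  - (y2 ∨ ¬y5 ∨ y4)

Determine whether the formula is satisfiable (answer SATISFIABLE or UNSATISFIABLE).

Branch on y1: take y1 = False.
Set y2 = True and propagate.
Set y3 = True and propagate.
  then y6 is forced to False.
  then y4 is forced to True.
  then y5 is forced to True.
Every clause has at least one true literal under this assignment.
So y1=0, y2=1, y3=1, y4=1, y5=1, y6=0 is a satisfying assignment.

SATISFIABLE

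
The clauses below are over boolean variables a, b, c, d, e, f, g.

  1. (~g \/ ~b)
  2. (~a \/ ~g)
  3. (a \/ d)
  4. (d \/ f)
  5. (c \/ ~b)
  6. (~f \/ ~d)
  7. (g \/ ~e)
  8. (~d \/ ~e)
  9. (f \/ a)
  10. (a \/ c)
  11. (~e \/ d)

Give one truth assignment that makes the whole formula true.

a=True  b=False  c=False  d=True  e=False  f=False  g=False

Check each clause:
  1. (~g \/ ~b) — ~g is true.
  2. (~a \/ ~g) — ~g is true.
  3. (d \/ a) — a is true.
  4. (f \/ d) — d is true.
  5. (c \/ ~b) — ~b is true.
  6. (~f \/ ~d) — ~f is true.
  7. (g \/ ~e) — ~e is true.
  8. (~d \/ ~e) — ~e is true.
  9. (a \/ f) — a is true.
  10. (c \/ a) — a is true.
  11. (d \/ ~e) — ~e is true.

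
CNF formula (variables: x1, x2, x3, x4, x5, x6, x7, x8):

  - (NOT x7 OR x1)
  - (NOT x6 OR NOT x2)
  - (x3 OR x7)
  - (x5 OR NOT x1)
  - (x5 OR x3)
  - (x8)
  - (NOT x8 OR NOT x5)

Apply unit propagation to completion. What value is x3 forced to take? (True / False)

(x8) is a unit clause: x8 = True.
(NOT x8 OR NOT x5): since x8 = True, the clause reduces to (NOT x5). x5 = False.
In (x5 OR NOT x1), x5 is now false; NOT x1 must hold, so x1 = False.
(NOT x7 OR x1) with x1 = False leaves only NOT x7, so x7 = False.
From (x7 OR x3) and x7 = False: x3 = True.

True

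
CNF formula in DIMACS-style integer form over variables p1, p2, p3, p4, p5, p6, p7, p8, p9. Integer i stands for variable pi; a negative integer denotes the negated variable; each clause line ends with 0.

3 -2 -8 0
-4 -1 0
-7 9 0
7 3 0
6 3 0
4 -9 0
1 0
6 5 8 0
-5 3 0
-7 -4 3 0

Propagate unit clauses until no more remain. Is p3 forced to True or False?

True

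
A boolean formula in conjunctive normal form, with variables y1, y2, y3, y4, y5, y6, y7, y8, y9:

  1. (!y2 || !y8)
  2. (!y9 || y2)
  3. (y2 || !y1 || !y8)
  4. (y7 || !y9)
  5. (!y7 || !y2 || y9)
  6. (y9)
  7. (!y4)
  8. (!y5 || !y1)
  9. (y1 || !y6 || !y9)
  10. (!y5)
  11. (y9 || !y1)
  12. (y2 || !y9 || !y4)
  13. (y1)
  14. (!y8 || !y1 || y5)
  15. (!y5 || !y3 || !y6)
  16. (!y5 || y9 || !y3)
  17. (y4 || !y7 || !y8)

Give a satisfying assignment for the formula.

y1=True, y2=True, y3=False, y4=False, y5=False, y6=False, y7=True, y8=False, y9=True

The clause (y9) is unit: y9 must be True.
The clause (y2) is unit: y2 must be True.
Unit propagation: (!y8) forces y8 = False.
The clause (y7) is unit: y7 must be True.
(!y4) is a unit clause, so y4 = False.
Unit propagation: (!y5) forces y5 = False.
Unit propagation: (y1) forces y1 = True.
y3, y6 are now unconstrained; take y3 = False, y6 = False.
Every clause has at least one true literal under this assignment.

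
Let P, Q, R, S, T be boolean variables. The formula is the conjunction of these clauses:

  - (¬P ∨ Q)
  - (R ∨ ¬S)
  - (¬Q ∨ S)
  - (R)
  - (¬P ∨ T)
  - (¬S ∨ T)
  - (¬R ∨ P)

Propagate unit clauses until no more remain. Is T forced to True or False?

True

(R) is a unit clause: R = True.
(¬R ∨ P) with R = True leaves only P, so P = True.
(¬P ∨ Q): since P = True, the clause reduces to (Q). Q = True.
(S ∨ ¬Q) with Q = True leaves only S, so S = True.
From (¬P ∨ T) and P = True: T = True.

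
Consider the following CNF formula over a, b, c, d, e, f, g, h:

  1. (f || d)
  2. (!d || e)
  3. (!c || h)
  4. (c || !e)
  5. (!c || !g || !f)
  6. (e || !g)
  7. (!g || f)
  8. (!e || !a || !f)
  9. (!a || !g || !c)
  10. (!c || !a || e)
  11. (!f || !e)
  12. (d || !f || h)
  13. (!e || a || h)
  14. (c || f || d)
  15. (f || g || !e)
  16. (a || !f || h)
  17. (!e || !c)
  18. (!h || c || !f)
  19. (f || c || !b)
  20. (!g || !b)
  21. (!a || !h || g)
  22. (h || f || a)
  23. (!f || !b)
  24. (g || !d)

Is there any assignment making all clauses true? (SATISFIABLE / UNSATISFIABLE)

SATISFIABLE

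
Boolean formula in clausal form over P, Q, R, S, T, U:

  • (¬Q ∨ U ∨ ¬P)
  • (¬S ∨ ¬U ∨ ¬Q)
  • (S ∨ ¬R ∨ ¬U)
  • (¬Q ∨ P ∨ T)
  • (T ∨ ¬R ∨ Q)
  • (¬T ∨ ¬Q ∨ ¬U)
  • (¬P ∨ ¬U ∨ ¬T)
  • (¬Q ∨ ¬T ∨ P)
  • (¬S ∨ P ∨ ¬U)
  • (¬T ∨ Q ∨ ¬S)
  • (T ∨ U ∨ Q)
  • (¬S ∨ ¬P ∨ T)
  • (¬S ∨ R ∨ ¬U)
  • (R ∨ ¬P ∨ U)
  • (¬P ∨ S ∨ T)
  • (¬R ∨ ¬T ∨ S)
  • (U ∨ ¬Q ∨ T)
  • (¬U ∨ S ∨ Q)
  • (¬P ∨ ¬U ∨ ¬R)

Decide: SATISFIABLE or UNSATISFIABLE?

Set P = False and propagate.
Set Q = False and propagate.
For the remaining variables, R = False, S = False, T = True, U = False works.
So P=False, Q=False, R=False, S=False, T=True, U=False is a satisfying assignment.

SATISFIABLE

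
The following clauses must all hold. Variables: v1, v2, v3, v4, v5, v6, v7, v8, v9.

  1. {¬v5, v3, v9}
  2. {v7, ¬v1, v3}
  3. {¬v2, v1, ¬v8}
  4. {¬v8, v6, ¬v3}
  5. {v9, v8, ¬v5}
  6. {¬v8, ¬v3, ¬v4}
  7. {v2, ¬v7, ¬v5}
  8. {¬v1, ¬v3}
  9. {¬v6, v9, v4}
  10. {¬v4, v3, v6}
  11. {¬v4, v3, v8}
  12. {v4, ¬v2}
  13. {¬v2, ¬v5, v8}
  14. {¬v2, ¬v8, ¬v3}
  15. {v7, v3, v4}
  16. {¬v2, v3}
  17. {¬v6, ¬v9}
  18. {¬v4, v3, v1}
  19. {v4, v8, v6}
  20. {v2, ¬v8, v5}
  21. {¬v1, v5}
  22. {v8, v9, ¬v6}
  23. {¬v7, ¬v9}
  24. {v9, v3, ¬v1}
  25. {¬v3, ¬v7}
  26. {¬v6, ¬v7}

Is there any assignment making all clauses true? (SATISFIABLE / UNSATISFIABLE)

Branch on v1: take v1 = False.
Try v2 = False.
The remaining clauses are satisfied by v3 = True, v4 = True, v5 = False, v6 = False, v7 = False, v8 = False, v9 = True.
So v1=False  v2=False  v3=True  v4=True  v5=False  v6=False  v7=False  v8=False  v9=True is a satisfying assignment.

SATISFIABLE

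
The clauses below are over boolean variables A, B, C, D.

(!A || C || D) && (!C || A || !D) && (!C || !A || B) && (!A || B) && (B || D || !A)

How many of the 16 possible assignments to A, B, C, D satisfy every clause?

9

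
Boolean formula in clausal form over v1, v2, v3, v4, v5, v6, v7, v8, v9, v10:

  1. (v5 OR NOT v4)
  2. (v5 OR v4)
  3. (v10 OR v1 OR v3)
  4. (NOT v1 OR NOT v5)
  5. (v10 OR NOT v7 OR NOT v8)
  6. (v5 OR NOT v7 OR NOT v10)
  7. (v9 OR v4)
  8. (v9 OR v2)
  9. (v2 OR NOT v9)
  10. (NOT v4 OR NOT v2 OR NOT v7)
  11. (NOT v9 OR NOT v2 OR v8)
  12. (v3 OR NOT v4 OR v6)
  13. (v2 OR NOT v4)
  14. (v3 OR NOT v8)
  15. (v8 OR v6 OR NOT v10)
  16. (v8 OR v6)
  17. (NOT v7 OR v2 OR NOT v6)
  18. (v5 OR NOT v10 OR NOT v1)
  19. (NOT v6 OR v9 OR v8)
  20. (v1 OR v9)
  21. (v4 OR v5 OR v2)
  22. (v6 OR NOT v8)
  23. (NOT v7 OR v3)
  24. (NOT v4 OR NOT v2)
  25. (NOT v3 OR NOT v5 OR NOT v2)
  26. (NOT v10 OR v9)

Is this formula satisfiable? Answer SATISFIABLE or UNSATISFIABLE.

UNSATISFIABLE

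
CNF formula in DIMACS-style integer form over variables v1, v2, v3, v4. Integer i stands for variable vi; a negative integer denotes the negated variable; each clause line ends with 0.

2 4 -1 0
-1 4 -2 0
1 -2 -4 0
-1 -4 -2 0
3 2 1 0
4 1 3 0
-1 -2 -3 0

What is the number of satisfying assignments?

5

Satisfying assignments:
  v1=F v2=F v3=T v4=F
  v1=F v2=F v3=T v4=T
  v1=F v2=T v3=T v4=F
  v1=T v2=F v3=F v4=T
  v1=T v2=F v3=T v4=T
Count: 5.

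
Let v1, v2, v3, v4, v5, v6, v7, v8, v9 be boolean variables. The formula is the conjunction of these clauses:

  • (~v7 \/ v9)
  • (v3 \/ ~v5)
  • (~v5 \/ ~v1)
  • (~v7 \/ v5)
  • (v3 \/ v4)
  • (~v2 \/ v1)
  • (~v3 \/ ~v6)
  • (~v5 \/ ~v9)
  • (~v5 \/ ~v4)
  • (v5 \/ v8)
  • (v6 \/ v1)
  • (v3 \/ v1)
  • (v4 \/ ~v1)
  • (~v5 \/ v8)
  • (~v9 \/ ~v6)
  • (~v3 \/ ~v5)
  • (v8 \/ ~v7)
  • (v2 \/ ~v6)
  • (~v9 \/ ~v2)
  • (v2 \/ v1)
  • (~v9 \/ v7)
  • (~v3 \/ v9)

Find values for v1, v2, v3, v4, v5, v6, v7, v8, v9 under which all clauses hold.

v1=T, v2=F, v3=F, v4=T, v5=F, v6=F, v7=F, v8=T, v9=F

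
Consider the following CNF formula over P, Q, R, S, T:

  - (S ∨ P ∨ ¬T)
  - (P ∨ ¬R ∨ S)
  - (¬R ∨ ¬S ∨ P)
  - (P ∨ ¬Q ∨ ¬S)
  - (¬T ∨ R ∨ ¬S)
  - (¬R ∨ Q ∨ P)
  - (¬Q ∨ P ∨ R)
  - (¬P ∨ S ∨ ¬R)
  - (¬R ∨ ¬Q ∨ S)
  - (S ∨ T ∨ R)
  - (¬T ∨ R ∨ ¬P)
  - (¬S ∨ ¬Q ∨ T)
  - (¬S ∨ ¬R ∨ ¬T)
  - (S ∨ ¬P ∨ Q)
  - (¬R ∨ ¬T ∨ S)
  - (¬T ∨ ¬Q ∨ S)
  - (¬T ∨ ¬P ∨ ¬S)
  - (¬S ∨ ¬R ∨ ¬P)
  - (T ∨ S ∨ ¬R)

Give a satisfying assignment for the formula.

P=T  Q=F  R=F  S=T  T=F

Check each clause:
  1. (¬T ∨ P ∨ S) — P is true.
  2. (¬R ∨ P ∨ S) — P is true.
  3. (¬R ∨ P ∨ ¬S) — P is true.
  4. (P ∨ ¬S ∨ ¬Q) — P is true.
  5. (¬S ∨ R ∨ ¬T) — ¬T is true.
  6. (P ∨ Q ∨ ¬R) — P is true.
  7. (¬Q ∨ R ∨ P) — P is true.
  8. (¬R ∨ S ∨ ¬P) — S is true.
  9. (S ∨ ¬R ∨ ¬Q) — S is true.
  10. (T ∨ R ∨ S) — S is true.
  11. (R ∨ ¬P ∨ ¬T) — ¬T is true.
  12. (¬Q ∨ ¬S ∨ T) — ¬Q is true.
  13. (¬T ∨ ¬R ∨ ¬S) — ¬T is true.
  14. (Q ∨ ¬P ∨ S) — S is true.
  15. (¬R ∨ S ∨ ¬T) — ¬T is true.
  16. (¬T ∨ ¬Q ∨ S) — ¬T is true.
  17. (¬T ∨ ¬S ∨ ¬P) — ¬T is true.
  18. (¬P ∨ ¬S ∨ ¬R) — ¬R is true.
  19. (¬R ∨ T ∨ S) — S is true.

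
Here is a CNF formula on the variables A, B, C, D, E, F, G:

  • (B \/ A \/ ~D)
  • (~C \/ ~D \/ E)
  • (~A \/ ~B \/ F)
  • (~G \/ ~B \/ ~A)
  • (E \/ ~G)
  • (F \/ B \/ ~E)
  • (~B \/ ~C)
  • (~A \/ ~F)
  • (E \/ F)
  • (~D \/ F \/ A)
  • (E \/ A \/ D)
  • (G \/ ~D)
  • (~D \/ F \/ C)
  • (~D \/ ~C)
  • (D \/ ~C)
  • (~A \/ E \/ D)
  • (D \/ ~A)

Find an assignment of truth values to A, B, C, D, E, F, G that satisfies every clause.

A = F, B = T, C = F, D = F, E = T, F = F, G = T

Check each clause:
  1. (B \/ ~D \/ A) — B is true.
  2. (E \/ ~C \/ ~D) — E is true.
  3. (~A \/ F \/ ~B) — ~A is true.
  4. (~G \/ ~B \/ ~A) — ~A is true.
  5. (E \/ ~G) — E is true.
  6. (~E \/ B \/ F) — B is true.
  7. (~B \/ ~C) — ~C is true.
  8. (~F \/ ~A) — ~F is true.
  9. (F \/ E) — E is true.
  10. (~D \/ A \/ F) — ~D is true.
  11. (E \/ D \/ A) — E is true.
  12. (~D \/ G) — ~D is true.
  13. (C \/ F \/ ~D) — ~D is true.
  14. (~C \/ ~D) — ~D is true.
  15. (D \/ ~C) — ~C is true.
  16. (~A \/ E \/ D) — E is true.
  17. (~A \/ D) — ~A is true.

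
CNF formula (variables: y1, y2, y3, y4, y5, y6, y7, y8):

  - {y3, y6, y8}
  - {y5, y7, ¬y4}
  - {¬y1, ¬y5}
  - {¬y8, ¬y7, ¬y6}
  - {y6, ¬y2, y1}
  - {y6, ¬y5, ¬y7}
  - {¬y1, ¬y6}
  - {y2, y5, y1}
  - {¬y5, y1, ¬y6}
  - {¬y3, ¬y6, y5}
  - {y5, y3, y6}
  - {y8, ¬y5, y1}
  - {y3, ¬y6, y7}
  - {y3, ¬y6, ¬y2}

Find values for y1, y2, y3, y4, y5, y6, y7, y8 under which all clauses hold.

y1 = T  y2 = T  y3 = T  y4 = F  y5 = F  y6 = F  y7 = F  y8 = T

Check each clause:
  1. {y3, y8, y6} — y8 is true.
  2. {¬y4, y7, y5} — ¬y4 is true.
  3. {¬y1, ¬y5} — ¬y5 is true.
  4. {¬y7, ¬y6, ¬y8} — ¬y7 is true.
  5. {y1, y6, ¬y2} — y1 is true.
  6. {y6, ¬y5, ¬y7} — ¬y7 is true.
  7. {¬y1, ¬y6} — ¬y6 is true.
  8. {y5, y2, y1} — y1 is true.
  9. {y1, ¬y6, ¬y5} — y1 is true.
  10. {y5, ¬y3, ¬y6} — ¬y6 is true.
  11. {y3, y5, y6} — y3 is true.
  12. {y8, y1, ¬y5} — y8 is true.
  13. {y3, ¬y6, y7} — ¬y6 is true.
  14. {y3, ¬y6, ¬y2} — ¬y6 is true.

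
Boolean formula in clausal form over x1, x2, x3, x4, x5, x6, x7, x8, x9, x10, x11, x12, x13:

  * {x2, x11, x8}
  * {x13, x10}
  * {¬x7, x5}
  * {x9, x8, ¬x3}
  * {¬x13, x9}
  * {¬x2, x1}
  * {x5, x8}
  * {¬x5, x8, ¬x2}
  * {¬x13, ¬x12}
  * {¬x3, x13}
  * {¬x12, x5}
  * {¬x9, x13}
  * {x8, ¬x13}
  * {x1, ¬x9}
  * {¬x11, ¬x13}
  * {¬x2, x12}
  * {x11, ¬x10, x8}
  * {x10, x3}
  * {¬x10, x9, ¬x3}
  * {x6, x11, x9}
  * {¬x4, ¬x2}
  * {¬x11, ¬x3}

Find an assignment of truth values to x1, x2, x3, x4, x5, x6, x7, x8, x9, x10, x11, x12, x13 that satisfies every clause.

x1=T, x2=F, x3=F, x4=T, x5=T, x6=T, x7=F, x8=T, x9=F, x10=T, x11=F, x12=T, x13=F

Check each clause:
  1. {x8, x11, x2} — x8 is true.
  2. {x10, x13} — x10 is true.
  3. {x5, ¬x7} — ¬x7 is true.
  4. {¬x3, x9, x8} — x8 is true.
  5. {¬x13, x9} — ¬x13 is true.
  6. {¬x2, x1} — x1 is true.
  7. {x5, x8} — x8 is true.
  8. {x8, ¬x2, ¬x5} — x8 is true.
  9. {¬x13, ¬x12} — ¬x13 is true.
  10. {¬x3, x13} — ¬x3 is true.
  11. {x5, ¬x12} — x5 is true.
  12. {¬x9, x13} — ¬x9 is true.
  13. {¬x13, x8} — x8 is true.
  14. {¬x9, x1} — x1 is true.
  15. {¬x11, ¬x13} — ¬x13 is true.
  16. {¬x2, x12} — x12 is true.
  17. {¬x10, x8, x11} — x8 is true.
  18. {x10, x3} — x10 is true.
  19. {¬x10, ¬x3, x9} — ¬x3 is true.
  20. {x11, x6, x9} — x6 is true.
  21. {¬x2, ¬x4} — ¬x2 is true.
  22. {¬x11, ¬x3} — ¬x3 is true.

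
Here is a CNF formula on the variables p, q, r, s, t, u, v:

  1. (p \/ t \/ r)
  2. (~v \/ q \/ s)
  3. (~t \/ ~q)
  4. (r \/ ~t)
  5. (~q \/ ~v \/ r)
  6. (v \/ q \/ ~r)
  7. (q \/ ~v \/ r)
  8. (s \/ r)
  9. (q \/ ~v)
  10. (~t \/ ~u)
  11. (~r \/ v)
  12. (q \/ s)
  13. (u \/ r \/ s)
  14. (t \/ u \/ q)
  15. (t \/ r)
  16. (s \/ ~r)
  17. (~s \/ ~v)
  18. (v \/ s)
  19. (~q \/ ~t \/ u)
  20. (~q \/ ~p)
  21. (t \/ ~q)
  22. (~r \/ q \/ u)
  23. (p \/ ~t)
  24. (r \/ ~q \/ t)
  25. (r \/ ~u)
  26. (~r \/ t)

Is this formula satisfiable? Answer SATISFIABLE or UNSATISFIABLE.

r = True:
  propagation gives v=True, q=True, t=False; an empty clause results — contradiction.
r = False:
  propagation gives t=False; an empty clause results — contradiction.
Every branch closes, so no satisfying assignment exists.

UNSATISFIABLE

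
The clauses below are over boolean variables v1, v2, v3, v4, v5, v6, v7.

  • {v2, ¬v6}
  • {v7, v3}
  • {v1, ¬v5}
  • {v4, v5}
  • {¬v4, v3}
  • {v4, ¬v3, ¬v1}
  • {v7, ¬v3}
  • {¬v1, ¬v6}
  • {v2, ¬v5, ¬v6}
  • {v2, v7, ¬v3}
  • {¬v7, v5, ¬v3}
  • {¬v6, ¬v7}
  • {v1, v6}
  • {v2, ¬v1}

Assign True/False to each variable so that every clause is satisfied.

v1 = T, v2 = T, v3 = T, v4 = T, v5 = T, v6 = F, v7 = T

v2 occurs only positively in the remaining clauses — set v2 = True.
Try v1 = True.
  then v6 is forced to False.
Try v3 = True.
  then v4 is forced to True.
  then v7 is forced to True.
  then v5 is forced to True.
Every clause has at least one true literal under this assignment.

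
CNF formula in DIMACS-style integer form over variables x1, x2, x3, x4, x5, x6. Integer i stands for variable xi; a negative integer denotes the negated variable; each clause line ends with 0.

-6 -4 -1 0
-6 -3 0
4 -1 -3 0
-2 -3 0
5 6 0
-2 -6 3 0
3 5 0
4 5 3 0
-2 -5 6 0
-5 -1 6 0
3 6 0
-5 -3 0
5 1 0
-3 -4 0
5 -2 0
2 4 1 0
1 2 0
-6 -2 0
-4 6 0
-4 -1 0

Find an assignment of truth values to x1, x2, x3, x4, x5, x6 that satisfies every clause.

Set x1 = True and propagate.
  then x4 is forced to False.
  then x3 is forced to False.
  then x5 is forced to True.
  then x6 is forced to True.
  then x2 is forced to False.

x1=True, x2=False, x3=False, x4=False, x5=True, x6=True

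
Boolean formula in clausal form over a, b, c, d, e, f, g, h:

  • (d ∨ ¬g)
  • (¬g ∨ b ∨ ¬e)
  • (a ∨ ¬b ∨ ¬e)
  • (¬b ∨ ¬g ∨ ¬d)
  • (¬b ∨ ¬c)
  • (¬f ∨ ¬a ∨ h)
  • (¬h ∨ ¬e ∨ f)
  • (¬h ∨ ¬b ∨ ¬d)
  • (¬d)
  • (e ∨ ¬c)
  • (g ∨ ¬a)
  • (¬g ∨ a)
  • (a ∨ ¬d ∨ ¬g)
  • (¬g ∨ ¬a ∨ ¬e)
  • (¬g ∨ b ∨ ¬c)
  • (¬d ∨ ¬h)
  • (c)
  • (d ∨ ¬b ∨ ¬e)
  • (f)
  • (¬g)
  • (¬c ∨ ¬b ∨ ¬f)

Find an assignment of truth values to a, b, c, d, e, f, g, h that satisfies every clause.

a=False  b=False  c=True  d=False  e=True  f=True  g=False  h=False

Check each clause:
  1. (d ∨ ¬g) — ¬g is true.
  2. (¬g ∨ b ∨ ¬e) — ¬g is true.
  3. (¬e ∨ a ∨ ¬b) — ¬b is true.
  4. (¬b ∨ ¬d ∨ ¬g) — ¬g is true.
  5. (¬c ∨ ¬b) — ¬b is true.
  6. (¬a ∨ h ∨ ¬f) — ¬a is true.
  7. (¬h ∨ ¬e ∨ f) — ¬h is true.
  8. (¬b ∨ ¬d ∨ ¬h) — ¬h is true.
  9. (¬d) — ¬d is true.
  10. (e ∨ ¬c) — e is true.
  11. (¬a ∨ g) — ¬a is true.
  12. (¬g ∨ a) — ¬g is true.
  13. (¬g ∨ ¬d ∨ a) — ¬d is true.
  14. (¬e ∨ ¬a ∨ ¬g) — ¬g is true.
  15. (¬c ∨ b ∨ ¬g) — ¬g is true.
  16. (¬h ∨ ¬d) — ¬h is true.
  17. (c) — c is true.
  18. (¬e ∨ d ∨ ¬b) — ¬b is true.
  19. (f) — f is true.
  20. (¬g) — ¬g is true.
  21. (¬c ∨ ¬b ∨ ¬f) — ¬b is true.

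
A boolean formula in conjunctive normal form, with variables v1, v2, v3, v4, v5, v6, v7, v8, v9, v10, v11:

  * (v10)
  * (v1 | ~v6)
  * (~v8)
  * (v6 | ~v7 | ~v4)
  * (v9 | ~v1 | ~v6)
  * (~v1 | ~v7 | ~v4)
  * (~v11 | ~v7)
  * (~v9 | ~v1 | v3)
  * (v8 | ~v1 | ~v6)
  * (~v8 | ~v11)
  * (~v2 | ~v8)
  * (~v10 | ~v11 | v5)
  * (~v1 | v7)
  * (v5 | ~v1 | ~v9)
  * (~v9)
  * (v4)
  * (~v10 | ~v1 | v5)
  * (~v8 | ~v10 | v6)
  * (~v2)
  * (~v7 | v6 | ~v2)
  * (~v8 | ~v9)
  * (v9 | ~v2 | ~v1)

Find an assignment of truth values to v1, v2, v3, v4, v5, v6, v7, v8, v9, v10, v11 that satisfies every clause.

v1 = 0, v2 = 0, v3 = 0, v4 = 1, v5 = 1, v6 = 0, v7 = 0, v8 = 0, v9 = 0, v10 = 1, v11 = 1

Check each clause:
  1. (v10) — v10 is true.
  2. (v1 | ~v6) — ~v6 is true.
  3. (~v8) — ~v8 is true.
  4. (v6 | ~v4 | ~v7) — ~v7 is true.
  5. (~v6 | ~v1 | v9) — ~v6 is true.
  6. (~v7 | ~v4 | ~v1) — ~v7 is true.
  7. (~v11 | ~v7) — ~v7 is true.
  8. (v3 | ~v1 | ~v9) — ~v1 is true.
  9. (~v6 | ~v1 | v8) — ~v6 is true.
  10. (~v11 | ~v8) — ~v8 is true.
  11. (~v2 | ~v8) — ~v8 is true.
  12. (v5 | ~v10 | ~v11) — v5 is true.
  13. (v7 | ~v1) — ~v1 is true.
  14. (v5 | ~v1 | ~v9) — v5 is true.
  15. (~v9) — ~v9 is true.
  16. (v4) — v4 is true.
  17. (~v1 | v5 | ~v10) — v5 is true.
  18. (~v10 | ~v8 | v6) — ~v8 is true.
  19. (~v2) — ~v2 is true.
  20. (~v7 | ~v2 | v6) — ~v7 is true.
  21. (~v9 | ~v8) — ~v8 is true.
  22. (~v1 | v9 | ~v2) — ~v1 is true.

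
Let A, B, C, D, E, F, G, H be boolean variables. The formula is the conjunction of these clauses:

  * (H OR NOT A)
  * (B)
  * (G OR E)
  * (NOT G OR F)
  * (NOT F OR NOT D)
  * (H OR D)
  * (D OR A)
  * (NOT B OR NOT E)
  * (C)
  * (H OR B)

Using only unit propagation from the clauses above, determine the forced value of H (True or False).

True

(B) stands alone — B = True.
From (NOT E OR NOT B) and B = True: E = False.
(E OR G) with E = False leaves only G, so G = True.
From (NOT G OR F) and G = True: F = True.
From (NOT D OR NOT F) and F = True: D = False.
In (H OR D), D is now false; H must hold, so H = True.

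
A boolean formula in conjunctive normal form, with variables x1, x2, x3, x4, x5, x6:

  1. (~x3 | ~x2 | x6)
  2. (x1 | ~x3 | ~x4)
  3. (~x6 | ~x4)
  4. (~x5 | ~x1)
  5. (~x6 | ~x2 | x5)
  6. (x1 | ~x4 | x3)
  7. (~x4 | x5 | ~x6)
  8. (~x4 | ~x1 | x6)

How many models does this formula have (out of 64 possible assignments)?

Case analysis on x4 and x6:
  x4=T, x6=T: a clause becomes empty — 0.
  x4=T, x6=F: a clause becomes empty — 0.
  x4=F, x6=T: x3 free; 4 ways for (x1,x2,x5) × 2^1 = 8.
  x4=F, x6=F: 9 of the 16 assignments to (x1,x2,x3,x5) work.
Total: 0 + 0 + 8 + 9 = 17.

17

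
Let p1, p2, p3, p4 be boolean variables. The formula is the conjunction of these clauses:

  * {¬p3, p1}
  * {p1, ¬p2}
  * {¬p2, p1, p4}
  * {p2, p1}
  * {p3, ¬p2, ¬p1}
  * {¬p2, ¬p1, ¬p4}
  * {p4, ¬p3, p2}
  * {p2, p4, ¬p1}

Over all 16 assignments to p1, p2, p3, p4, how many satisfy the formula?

3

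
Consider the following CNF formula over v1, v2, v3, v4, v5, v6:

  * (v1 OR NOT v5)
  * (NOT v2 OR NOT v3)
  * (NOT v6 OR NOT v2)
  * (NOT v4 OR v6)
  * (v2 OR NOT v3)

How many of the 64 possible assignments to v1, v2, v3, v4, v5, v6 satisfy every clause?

12

Split on v2, then v3.
  v2=1, v3=1: a clause becomes empty — 0.
  v2=1, v3=0: remaining (v1,v4,v5,v6) ∈ {(0,0,0,0); (1,0,0,0); (1,0,1,0)} — 3.
  v2=0, v3=1: a clause becomes empty — 0.
  v2=0, v3=0: 9 of the 16 assignments to (v1,v4,v5,v6) work.
Total: 0 + 3 + 0 + 9 = 12.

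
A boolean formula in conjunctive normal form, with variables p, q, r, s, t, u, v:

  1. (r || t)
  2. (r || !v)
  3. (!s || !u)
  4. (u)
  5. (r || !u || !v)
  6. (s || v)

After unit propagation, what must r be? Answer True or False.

True

(u) stands alone — u = True.
(!s || !u) with u = True leaves only !s, so s = False.
In (v || s), s is now false; v must hold, so v = True.
(!v || r): since v = True, the clause reduces to (r). r = True.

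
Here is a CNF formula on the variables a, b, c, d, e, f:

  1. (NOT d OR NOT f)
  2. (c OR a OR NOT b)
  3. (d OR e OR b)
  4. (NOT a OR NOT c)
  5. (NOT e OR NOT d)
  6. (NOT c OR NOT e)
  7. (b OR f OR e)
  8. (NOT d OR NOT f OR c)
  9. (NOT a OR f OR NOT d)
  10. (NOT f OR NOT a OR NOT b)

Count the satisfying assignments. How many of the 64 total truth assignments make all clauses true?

9

Case analysis on d and f:
  d=T, f=T: a clause becomes empty — 0.
  d=T, f=F: remaining (a,b,c,e) ∈ {(F,T,T,F)} — 1.
  d=F, f=T: remaining (a,b,c,e) ∈ {(F,F,F,T); (F,T,T,F); (T,F,F,T)} — 3.
  d=F, f=F: 5 of the 16 assignments to (a,b,c,e) work.
Total: 0 + 1 + 3 + 5 = 9.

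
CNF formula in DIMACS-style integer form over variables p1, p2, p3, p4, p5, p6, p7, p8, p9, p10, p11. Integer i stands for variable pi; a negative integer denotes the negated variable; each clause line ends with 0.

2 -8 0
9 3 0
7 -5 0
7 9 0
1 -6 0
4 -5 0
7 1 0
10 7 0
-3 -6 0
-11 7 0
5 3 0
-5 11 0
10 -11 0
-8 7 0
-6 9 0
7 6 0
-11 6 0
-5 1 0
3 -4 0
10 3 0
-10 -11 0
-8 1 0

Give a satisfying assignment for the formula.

p1=1, p2=0, p3=1, p4=0, p5=0, p6=0, p7=1, p8=0, p9=0, p10=0, p11=0

p1 occurs only positively in the remaining clauses — set p1 = True.
p7 occurs only positively in the remaining clauses — set p7 = True.
Try p2 = False.
  then p8 is forced to False.
The remaining clauses are satisfied by p3 = True, p4 = False, p5 = False, p6 = False, p9 = False, p10 = False, p11 = False.
Every clause has at least one true literal under this assignment.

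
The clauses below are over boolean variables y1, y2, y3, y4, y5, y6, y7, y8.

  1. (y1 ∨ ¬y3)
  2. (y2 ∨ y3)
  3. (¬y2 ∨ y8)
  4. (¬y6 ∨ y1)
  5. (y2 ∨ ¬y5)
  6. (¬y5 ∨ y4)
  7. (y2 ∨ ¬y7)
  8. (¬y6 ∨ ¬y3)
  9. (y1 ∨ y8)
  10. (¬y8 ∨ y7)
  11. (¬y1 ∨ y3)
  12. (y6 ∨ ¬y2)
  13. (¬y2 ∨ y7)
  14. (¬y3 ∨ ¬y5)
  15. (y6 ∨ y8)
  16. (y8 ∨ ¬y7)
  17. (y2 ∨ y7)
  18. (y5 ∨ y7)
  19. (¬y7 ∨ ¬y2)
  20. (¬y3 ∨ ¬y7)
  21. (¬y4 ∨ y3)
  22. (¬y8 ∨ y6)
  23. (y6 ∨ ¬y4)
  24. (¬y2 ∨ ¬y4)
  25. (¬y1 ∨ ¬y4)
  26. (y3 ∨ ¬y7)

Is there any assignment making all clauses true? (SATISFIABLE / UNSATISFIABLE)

y2 = True:
  propagation gives y8=True, y7=True; an empty clause results — contradiction.
y2 = False:
  propagation gives y3=True, y1=True, y5=False, y7=False; an empty clause results — contradiction.
Every branch closes, so no satisfying assignment exists.

UNSATISFIABLE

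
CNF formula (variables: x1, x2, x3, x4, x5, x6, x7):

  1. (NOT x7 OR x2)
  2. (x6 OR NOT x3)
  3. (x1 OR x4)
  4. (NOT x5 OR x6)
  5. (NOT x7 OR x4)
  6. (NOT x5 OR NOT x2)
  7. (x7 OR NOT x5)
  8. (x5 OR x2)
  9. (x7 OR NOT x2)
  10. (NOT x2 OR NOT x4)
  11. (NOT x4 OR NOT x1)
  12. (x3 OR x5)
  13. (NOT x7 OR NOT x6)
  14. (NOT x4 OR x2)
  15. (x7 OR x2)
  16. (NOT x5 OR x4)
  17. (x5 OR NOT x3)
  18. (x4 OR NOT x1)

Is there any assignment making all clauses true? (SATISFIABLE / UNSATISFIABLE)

UNSATISFIABLE

x2 = True:
  propagation gives x5=False, x7=True, x4=True; an empty clause results — contradiction.
x2 = False:
  propagation gives x7=False; an empty clause results — contradiction.
Every branch closes, so no satisfying assignment exists.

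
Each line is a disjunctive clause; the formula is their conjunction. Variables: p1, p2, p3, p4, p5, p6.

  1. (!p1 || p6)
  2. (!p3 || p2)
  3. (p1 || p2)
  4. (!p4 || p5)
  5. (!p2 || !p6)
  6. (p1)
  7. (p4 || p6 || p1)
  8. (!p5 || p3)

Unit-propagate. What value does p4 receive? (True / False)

Unit clause (p1) sets p1 = True.
From (p6 || !p1) and p1 = True: p6 = True.
From (!p2 || !p6) and p6 = True: p2 = False.
(p2 || !p3) with p2 = False leaves only !p3, so p3 = False.
From (p3 || !p5) and p3 = False: p5 = False.
(!p4 || p5) with p5 = False leaves only !p4, so p4 = False.

False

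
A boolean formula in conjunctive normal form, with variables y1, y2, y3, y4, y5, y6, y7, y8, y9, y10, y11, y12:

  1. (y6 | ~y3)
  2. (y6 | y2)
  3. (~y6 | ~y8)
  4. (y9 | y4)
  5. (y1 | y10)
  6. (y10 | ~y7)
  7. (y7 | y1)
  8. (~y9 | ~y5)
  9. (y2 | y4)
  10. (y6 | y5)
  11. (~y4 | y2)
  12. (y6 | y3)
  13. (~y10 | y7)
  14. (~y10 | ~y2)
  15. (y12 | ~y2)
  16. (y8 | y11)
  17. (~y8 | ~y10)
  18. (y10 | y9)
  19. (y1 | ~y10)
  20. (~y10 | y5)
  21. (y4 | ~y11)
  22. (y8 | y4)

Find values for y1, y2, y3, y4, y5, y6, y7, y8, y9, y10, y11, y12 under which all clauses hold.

Pure literal: y1 appears only positively; assign y1 = True.
y12 occurs only positively in the remaining clauses — set y12 = True.
Branch on y2: take y2 = True.
  then y10 is forced to False.
  then y7 is forced to False.
  then y9 is forced to True.
  then y5 is forced to False.
  then y6 is forced to True.
  then y8 is forced to False.
  then y11 is forced to True.
  then y4 is forced to True.
y3 is now unconstrained; take y3 = False.

y1 = True, y2 = True, y3 = False, y4 = True, y5 = False, y6 = True, y7 = False, y8 = False, y9 = True, y10 = False, y11 = True, y12 = True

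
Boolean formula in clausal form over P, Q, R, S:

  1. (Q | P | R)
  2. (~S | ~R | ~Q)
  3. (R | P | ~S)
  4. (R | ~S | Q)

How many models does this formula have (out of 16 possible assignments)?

10

Case analysis on R and Q:
  R=1, Q=1: remaining (P,S) ∈ {(0,0); (1,0)} — 2.
  R=1, Q=0: remaining (P,S) ∈ {(0,0); (0,1); (1,0); (1,1)} — 4.
  R=0, Q=1: remaining (P,S) ∈ {(0,0); (1,0); (1,1)} — 3.
  R=0, Q=0: remaining (P,S) ∈ {(1,0)} — 1.
Total: 2 + 4 + 3 + 1 = 10.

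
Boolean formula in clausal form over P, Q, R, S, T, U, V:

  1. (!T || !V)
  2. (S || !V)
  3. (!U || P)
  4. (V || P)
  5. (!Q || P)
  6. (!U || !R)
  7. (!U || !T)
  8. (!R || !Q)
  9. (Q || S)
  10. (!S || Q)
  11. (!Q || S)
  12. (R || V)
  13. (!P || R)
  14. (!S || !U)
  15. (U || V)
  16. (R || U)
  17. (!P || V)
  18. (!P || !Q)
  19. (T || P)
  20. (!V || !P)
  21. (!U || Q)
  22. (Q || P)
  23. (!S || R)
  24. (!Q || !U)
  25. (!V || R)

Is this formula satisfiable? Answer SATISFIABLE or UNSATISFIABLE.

P = True:
  propagation gives R=True, U=False, Q=False, S=True; an empty clause results — contradiction.
P = False:
  propagation gives U=False, V=True, T=False; an empty clause results — contradiction.
Every branch closes, so no satisfying assignment exists.

UNSATISFIABLE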